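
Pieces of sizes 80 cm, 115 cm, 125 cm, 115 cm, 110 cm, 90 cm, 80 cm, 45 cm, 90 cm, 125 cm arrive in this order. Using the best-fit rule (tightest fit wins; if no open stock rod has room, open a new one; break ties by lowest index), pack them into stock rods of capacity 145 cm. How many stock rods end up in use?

9

  80 → stock rod 1 (new)  [load 80/145]
  115 → stock rod 2 (new)  [load 115/145]
  125 → stock rod 3 (new)  [load 125/145]
  115 → stock rod 4 (new)  [load 115/145]
  110 → stock rod 5 (new)  [load 110/145]
  90 → stock rod 6 (new)  [load 90/145]
  80 → stock rod 7 (new)  [load 80/145]
  45 → stock rod 6  [load 135/145]
  90 → stock rod 8 (new)  [load 90/145]
  125 → stock rod 9 (new)  [load 125/145]
9 stock rods opened.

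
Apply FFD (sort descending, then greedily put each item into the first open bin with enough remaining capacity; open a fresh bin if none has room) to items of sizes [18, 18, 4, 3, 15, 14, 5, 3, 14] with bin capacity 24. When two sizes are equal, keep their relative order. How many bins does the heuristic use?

Sorted descending: 18, 18, 15, 14, 14, 5, 4, 3, 3.
  18 → bin 1 (new)  [load 18/24]
  18 → bin 2 (new)  [load 18/24]
  15 → bin 3 (new)  [load 15/24]
  14 → bin 4 (new)  [load 14/24]
  14 → bin 5 (new)  [load 14/24]
  5 → bin 1  [load 23/24]
  4 → bin 2  [load 22/24]
  3 → bin 3  [load 18/24]
  3 → bin 3  [load 21/24]
5 bins opened.

5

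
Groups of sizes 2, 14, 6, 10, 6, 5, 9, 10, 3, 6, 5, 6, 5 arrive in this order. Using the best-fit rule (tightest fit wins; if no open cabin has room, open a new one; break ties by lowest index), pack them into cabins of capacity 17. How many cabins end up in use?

6

  2 → cabin 1 (new)  [load 2/17]
  14 → cabin 1  [load 16/17]
  6 → cabin 2 (new)  [load 6/17]
  10 → cabin 2  [load 16/17]
  6 → cabin 3 (new)  [load 6/17]
  5 → cabin 3  [load 11/17]
  9 → cabin 4 (new)  [load 9/17]
  10 → cabin 5 (new)  [load 10/17]
  3 → cabin 3  [load 14/17]
  6 → cabin 5  [load 16/17]
  5 → cabin 4  [load 14/17]
  6 → cabin 6 (new)  [load 6/17]
  5 → cabin 6  [load 11/17]
6 cabins opened.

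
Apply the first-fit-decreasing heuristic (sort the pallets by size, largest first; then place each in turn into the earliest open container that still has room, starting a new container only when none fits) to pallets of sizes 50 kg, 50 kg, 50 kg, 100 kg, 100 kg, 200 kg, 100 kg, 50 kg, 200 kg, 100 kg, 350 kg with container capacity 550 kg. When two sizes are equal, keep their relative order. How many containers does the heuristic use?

Sorted descending: 350, 200, 200, 100, 100, 100, 100, 50, 50, 50, 50.
  350 → container 1 (new)  [load 350/550]
  200 → container 1  [load 550/550]
  200 → container 2 (new)  [load 200/550]
  100 → container 2  [load 300/550]
  100 → container 2  [load 400/550]
  100 → container 2  [load 500/550]
  100 → container 3 (new)  [load 100/550]
  50 → container 2  [load 550/550]
  50 → container 3  [load 150/550]
  50 → container 3  [load 200/550]
  50 → container 3  [load 250/550]
3 containers opened.

3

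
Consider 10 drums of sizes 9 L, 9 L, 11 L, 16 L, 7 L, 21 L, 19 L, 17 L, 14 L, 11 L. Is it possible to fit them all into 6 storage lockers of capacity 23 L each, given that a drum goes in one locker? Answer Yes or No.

No

Total = 134 L; ⌈134/23⌉ = 6.
The bound of 6 does not rule out 6, but exhaustive search shows no assignment into 6 storage lockers of capacity 23 L exists — the minimum is 7.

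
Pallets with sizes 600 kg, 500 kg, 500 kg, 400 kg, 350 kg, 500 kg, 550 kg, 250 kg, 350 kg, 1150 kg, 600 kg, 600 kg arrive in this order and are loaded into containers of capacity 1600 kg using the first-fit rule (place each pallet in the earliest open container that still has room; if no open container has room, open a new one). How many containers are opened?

5

  600 → container 1 (new)  [load 600/1600]
  500 → container 1  [load 1100/1600]
  500 → container 1  [load 1600/1600]
  400 → container 2 (new)  [load 400/1600]
  350 → container 2  [load 750/1600]
  500 → container 2  [load 1250/1600]
  550 → container 3 (new)  [load 550/1600]
  250 → container 2  [load 1500/1600]
  350 → container 3  [load 900/1600]
  1150 → container 4 (new)  [load 1150/1600]
  600 → container 3  [load 1500/1600]
  600 → container 5 (new)  [load 600/1600]
5 containers opened.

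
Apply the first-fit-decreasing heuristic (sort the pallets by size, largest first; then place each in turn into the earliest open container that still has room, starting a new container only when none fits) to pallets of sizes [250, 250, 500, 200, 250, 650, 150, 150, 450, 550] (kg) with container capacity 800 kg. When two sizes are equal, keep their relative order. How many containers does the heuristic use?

Sorted descending: 650, 550, 500, 450, 250, 250, 250, 200, 150, 150.
  650 → container 1 (new)  [load 650/800]
  550 → container 2 (new)  [load 550/800]
  500 → container 3 (new)  [load 500/800]
  450 → container 4 (new)  [load 450/800]
  250 → container 2  [load 800/800]
  250 → container 3  [load 750/800]
  250 → container 4  [load 700/800]
  200 → container 5 (new)  [load 200/800]
  150 → container 1  [load 800/800]
  150 → container 5  [load 350/800]
5 containers opened.

5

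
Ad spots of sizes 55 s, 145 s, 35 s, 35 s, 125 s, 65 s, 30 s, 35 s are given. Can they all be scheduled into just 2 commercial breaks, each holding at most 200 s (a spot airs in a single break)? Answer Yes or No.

No

Total = 525 s; ⌈525/200⌉ = 3.
At least 3 commercial breaks are required, but only 2 are allowed.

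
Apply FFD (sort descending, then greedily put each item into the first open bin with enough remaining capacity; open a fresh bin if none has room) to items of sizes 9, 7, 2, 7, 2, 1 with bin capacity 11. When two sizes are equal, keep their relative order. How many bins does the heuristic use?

3

Sorted descending: 9, 7, 7, 2, 2, 1.
  9 → bin 1 (new)  [load 9/11]
  7 → bin 2 (new)  [load 7/11]
  7 → bin 3 (new)  [load 7/11]
  2 → bin 1  [load 11/11]
  2 → bin 2  [load 9/11]
  1 → bin 2  [load 10/11]
3 bins opened.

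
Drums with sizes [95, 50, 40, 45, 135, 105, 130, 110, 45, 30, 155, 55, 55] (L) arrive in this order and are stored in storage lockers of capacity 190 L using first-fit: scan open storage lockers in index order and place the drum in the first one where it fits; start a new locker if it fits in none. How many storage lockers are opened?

  95 → locker 1 (new)  [load 95/190]
  50 → locker 1  [load 145/190]
  40 → locker 1  [load 185/190]
  45 → locker 2 (new)  [load 45/190]
  135 → locker 2  [load 180/190]
  105 → locker 3 (new)  [load 105/190]
  130 → locker 4 (new)  [load 130/190]
  110 → locker 5 (new)  [load 110/190]
  45 → locker 3  [load 150/190]
  30 → locker 3  [load 180/190]
  155 → locker 6 (new)  [load 155/190]
  55 → locker 4  [load 185/190]
  55 → locker 5  [load 165/190]
6 storage lockers opened.

6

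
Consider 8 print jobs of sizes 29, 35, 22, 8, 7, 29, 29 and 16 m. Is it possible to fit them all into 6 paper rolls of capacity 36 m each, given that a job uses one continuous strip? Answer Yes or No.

A valid assignment using 6 paper rolls:
  roll 1: 35 = 35
  roll 2: 29 + 7 = 36
  roll 3: 29 = 29
  roll 4: 29 = 29
  roll 5: 22 + 8 = 30
  roll 6: 16 = 16
Every load is within 36 m, so 6 paper rolls suffice.

Yes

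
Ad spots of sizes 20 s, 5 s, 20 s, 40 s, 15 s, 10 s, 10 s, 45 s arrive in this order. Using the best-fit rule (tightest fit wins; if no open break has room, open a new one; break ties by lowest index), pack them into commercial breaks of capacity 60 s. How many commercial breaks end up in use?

3

  20 → break 1 (new)  [load 20/60]
  5 → break 1  [load 25/60]
  20 → break 1  [load 45/60]
  40 → break 2 (new)  [load 40/60]
  15 → break 1  [load 60/60]
  10 → break 2  [load 50/60]
  10 → break 2  [load 60/60]
  45 → break 3 (new)  [load 45/60]
3 commercial breaks opened.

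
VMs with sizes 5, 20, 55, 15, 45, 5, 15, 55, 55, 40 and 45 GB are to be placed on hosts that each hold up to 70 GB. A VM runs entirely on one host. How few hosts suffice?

6

Total = 55 + 55 + 55 + 45 + 45 + 40 + 20 + 15 + 15 + 5 + 5 = 355 GB.
Lower bound: ⌈355/70⌉ = 6 hosts.
A packing using 6 hosts:
  host 1: 55 + 15 = 70
  host 2: 55 + 15 = 70
  host 3: 55 + 5 + 5 = 65
  host 4: 45 + 20 = 65
  host 5: 45 = 45
  host 6: 40 = 40
This matches the lower bound, so 6 is optimal.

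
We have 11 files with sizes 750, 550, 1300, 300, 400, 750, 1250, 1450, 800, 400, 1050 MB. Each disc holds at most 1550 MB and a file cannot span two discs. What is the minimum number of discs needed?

Total = 1450 + 1300 + 1250 + 1050 + 800 + 750 + 750 + 550 + 400 + 400 + 300 = 9000 MB.
Lower bound: ⌈9000/1550⌉ = 6 discs.
A packing using 7 discs:
  disc 1: 1450 = 1450
  disc 2: 1300 = 1300
  disc 3: 1250 + 300 = 1550
  disc 4: 1050 + 400 = 1450
  disc 5: 800 + 750 = 1550
  disc 6: 750 + 550 = 1300
  disc 7: 400 = 400
No arrangement into 6 discs stays within capacity, so 7 is optimal.

7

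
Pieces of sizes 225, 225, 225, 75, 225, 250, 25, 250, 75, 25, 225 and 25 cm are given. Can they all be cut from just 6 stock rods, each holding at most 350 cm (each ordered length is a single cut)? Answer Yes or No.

Total = 1850 cm; ⌈1850/350⌉ = 6.
7 pieces each exceed half the capacity and cannot share a stock rod, forcing at least 7 stock rods.
At least 7 stock rods are required, but only 6 are allowed.

No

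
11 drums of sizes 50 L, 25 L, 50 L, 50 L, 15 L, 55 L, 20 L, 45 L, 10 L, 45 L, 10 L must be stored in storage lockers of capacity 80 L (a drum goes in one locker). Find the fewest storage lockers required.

6

Total = 55 + 50 + 50 + 50 + 45 + 45 + 25 + 20 + 15 + 10 + 10 = 375 L.
Lower bound: ⌈375/80⌉ = 5 storage lockers.
Also, 6 drums each exceed 40 L, and no two of those can share a locker, so at least 6 storage lockers are needed.
A packing using 6 storage lockers:
  locker 1: 55 + 25 = 80
  locker 2: 50 + 20 + 10 = 80
  locker 3: 50 + 15 + 10 = 75
  locker 4: 50 = 50
  locker 5: 45 = 45
  locker 6: 45 = 45
This matches the lower bound, so 6 is optimal.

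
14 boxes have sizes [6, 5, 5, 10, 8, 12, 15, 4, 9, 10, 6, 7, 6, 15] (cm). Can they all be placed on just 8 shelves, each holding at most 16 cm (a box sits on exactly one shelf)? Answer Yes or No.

A valid assignment using 8 shelves:
  shelf 1: 15 = 15
  shelf 2: 15 = 15
  shelf 3: 12 + 4 = 16
  shelf 4: 10 + 6 = 16
  shelf 5: 10 + 6 = 16
  shelf 6: 9 + 7 = 16
  shelf 7: 8 + 6 = 14
  shelf 8: 5 + 5 = 10
Every load is within 16 cm, so 8 shelves suffice.

Yes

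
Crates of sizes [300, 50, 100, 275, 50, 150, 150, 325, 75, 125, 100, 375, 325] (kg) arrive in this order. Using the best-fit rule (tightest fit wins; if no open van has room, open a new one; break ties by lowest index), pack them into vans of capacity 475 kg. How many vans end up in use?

6

  300 → van 1 (new)  [load 300/475]
  50 → van 1  [load 350/475]
  100 → van 1  [load 450/475]
  275 → van 2 (new)  [load 275/475]
  50 → van 2  [load 325/475]
  150 → van 2  [load 475/475]
  150 → van 3 (new)  [load 150/475]
  325 → van 3  [load 475/475]
  75 → van 4 (new)  [load 75/475]
  125 → van 4  [load 200/475]
  100 → van 4  [load 300/475]
  375 → van 5 (new)  [load 375/475]
  325 → van 6 (new)  [load 325/475]
6 vans opened.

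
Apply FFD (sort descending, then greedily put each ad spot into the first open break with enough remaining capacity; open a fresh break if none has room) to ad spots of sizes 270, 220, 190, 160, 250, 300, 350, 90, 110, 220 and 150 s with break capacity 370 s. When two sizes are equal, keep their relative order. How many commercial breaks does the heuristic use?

7

Sorted descending: 350, 300, 270, 250, 220, 220, 190, 160, 150, 110, 90.
  350 → break 1 (new)  [load 350/370]
  300 → break 2 (new)  [load 300/370]
  270 → break 3 (new)  [load 270/370]
  250 → break 4 (new)  [load 250/370]
  220 → break 5 (new)  [load 220/370]
  220 → break 6 (new)  [load 220/370]
  190 → break 7 (new)  [load 190/370]
  160 → break 7  [load 350/370]
  150 → break 5  [load 370/370]
  110 → break 4  [load 360/370]
  90 → break 3  [load 360/370]
7 commercial breaks opened.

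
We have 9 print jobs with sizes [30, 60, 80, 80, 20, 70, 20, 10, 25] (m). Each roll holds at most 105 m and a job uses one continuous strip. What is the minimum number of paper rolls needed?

Total = 80 + 80 + 70 + 60 + 30 + 25 + 20 + 20 + 10 = 395 m.
Lower bound: ⌈395/105⌉ = 4 paper rolls.
A packing using 4 paper rolls:
  roll 1: 80 + 25 = 105
  roll 2: 80 + 20 = 100
  roll 3: 70 + 30 = 100
  roll 4: 60 + 20 + 10 = 90
This matches the lower bound, so 4 is optimal.

4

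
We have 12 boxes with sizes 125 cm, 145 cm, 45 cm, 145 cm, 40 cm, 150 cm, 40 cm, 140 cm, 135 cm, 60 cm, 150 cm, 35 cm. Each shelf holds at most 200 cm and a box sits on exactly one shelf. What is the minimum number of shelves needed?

7

Total = 150 + 150 + 145 + 145 + 140 + 135 + 125 + 60 + 45 + 40 + 40 + 35 = 1210 cm.
Lower bound: ⌈1210/200⌉ = 7 shelves.
A packing using 7 shelves:
  shelf 1: 150 + 45 = 195
  shelf 2: 150 + 40 = 190
  shelf 3: 145 + 40 = 185
  shelf 4: 145 + 35 = 180
  shelf 5: 140 + 60 = 200
  shelf 6: 135 = 135
  shelf 7: 125 = 125
This matches the lower bound, so 7 is optimal.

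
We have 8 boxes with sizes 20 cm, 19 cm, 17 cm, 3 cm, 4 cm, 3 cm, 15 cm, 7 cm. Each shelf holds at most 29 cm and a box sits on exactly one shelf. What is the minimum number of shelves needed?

4

Total = 20 + 19 + 17 + 15 + 7 + 4 + 3 + 3 = 88 cm.
Lower bound: ⌈88/29⌉ = 4 shelves.
A packing using 4 shelves:
  shelf 1: 20 + 7 = 27
  shelf 2: 19 + 4 + 3 + 3 = 29
  shelf 3: 17 = 17
  shelf 4: 15 = 15
This matches the lower bound, so 4 is optimal.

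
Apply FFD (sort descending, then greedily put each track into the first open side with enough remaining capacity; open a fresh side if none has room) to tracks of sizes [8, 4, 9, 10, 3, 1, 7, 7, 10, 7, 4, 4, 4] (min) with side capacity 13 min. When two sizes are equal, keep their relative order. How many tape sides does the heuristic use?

7

Sorted descending: 10, 10, 9, 8, 7, 7, 7, 4, 4, 4, 4, 3, 1.
  10 → side 1 (new)  [load 10/13]
  10 → side 2 (new)  [load 10/13]
  9 → side 3 (new)  [load 9/13]
  8 → side 4 (new)  [load 8/13]
  7 → side 5 (new)  [load 7/13]
  7 → side 6 (new)  [load 7/13]
  7 → side 7 (new)  [load 7/13]
  4 → side 3  [load 13/13]
  4 → side 4  [load 12/13]
  4 → side 5  [load 11/13]
  4 → side 6  [load 11/13]
  3 → side 1  [load 13/13]
  1 → side 2  [load 11/13]
7 tape sides opened.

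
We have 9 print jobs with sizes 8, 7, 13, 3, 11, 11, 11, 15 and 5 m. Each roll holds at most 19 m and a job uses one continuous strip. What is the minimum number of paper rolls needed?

Total = 15 + 13 + 11 + 11 + 11 + 8 + 7 + 5 + 3 = 84 m.
Lower bound: ⌈84/19⌉ = 5 paper rolls.
A packing using 5 paper rolls:
  roll 1: 15 + 3 = 18
  roll 2: 13 + 5 = 18
  roll 3: 11 + 8 = 19
  roll 4: 11 + 7 = 18
  roll 5: 11 = 11
This matches the lower bound, so 5 is optimal.

5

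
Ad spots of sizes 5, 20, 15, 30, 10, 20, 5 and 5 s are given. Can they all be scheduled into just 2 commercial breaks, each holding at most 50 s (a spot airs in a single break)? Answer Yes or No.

No

Total = 110 s; ⌈110/50⌉ = 3.
At least 3 commercial breaks are required, but only 2 are allowed.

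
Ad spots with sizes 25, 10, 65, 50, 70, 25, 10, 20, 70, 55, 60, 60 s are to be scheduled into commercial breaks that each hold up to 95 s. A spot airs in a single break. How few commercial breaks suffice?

7

Total = 70 + 70 + 65 + 60 + 60 + 55 + 50 + 25 + 25 + 20 + 10 + 10 = 520 s.
Lower bound: ⌈520/95⌉ = 6 commercial breaks.
Also, 7 ad spots each exceed 95/2 s, and no two of those can share a break, so at least 7 commercial breaks are needed.
A packing using 7 commercial breaks:
  break 1: 70 + 25 = 95
  break 2: 70 + 25 = 95
  break 3: 65 + 20 + 10 = 95
  break 4: 60 + 10 = 70
  break 5: 60 = 60
  break 6: 55 = 55
  break 7: 50 = 50
This matches the lower bound, so 7 is optimal.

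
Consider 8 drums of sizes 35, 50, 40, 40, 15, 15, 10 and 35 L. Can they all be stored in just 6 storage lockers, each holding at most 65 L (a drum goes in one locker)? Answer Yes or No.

Yes

A valid assignment using 5 storage lockers:
  locker 1: 50 + 15 = 65
  locker 2: 40 + 15 + 10 = 65
  locker 3: 40 = 40
  locker 4: 35 = 35
  locker 5: 35 = 35
That uses only 5 ≤ 6, so 6 storage lockers are enough.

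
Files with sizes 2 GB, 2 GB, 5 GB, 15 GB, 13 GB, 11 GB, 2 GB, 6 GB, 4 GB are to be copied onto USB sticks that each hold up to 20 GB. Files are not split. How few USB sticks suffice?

Total = 15 + 13 + 11 + 6 + 5 + 4 + 2 + 2 + 2 = 60 GB.
Lower bound: ⌈60/20⌉ = 3 USB sticks.
A packing using 4 USB sticks:
  USB stick 1: 15 + 5 = 20
  USB stick 2: 13 + 6 = 19
  USB stick 3: 11 + 4 + 2 + 2 = 19
  USB stick 4: 2 = 2
No arrangement into 3 USB sticks stays within capacity, so 4 is optimal.

4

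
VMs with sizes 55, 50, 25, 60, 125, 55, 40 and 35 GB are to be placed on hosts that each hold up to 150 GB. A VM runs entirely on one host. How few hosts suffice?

3

Total = 125 + 60 + 55 + 55 + 50 + 40 + 35 + 25 = 445 GB.
Lower bound: ⌈445/150⌉ = 3 hosts.
A packing using 3 hosts:
  host 1: 125 + 25 = 150
  host 2: 60 + 55 + 35 = 150
  host 3: 55 + 50 + 40 = 145
This matches the lower bound, so 3 is optimal.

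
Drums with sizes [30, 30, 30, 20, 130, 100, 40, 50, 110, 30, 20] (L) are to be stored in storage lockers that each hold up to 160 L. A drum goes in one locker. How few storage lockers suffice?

4

Total = 130 + 110 + 100 + 50 + 40 + 30 + 30 + 30 + 30 + 20 + 20 = 590 L.
Lower bound: ⌈590/160⌉ = 4 storage lockers.
A packing using 4 storage lockers:
  locker 1: 130 + 30 = 160
  locker 2: 110 + 50 = 160
  locker 3: 100 + 40 + 20 = 160
  locker 4: 30 + 30 + 30 + 20 = 110
This matches the lower bound, so 4 is optimal.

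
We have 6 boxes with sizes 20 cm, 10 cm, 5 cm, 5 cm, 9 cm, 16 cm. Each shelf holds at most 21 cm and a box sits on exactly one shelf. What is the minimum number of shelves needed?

Total = 20 + 16 + 10 + 9 + 5 + 5 = 65 cm.
Lower bound: ⌈65/21⌉ = 4 shelves.
A packing using 4 shelves:
  shelf 1: 20 = 20
  shelf 2: 16 + 5 = 21
  shelf 3: 10 + 9 = 19
  shelf 4: 5 = 5
This matches the lower bound, so 4 is optimal.

4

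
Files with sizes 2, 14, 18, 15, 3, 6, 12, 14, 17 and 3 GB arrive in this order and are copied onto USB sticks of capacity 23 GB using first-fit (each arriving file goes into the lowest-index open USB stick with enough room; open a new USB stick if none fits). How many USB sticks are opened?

6

  2 → USB stick 1 (new)  [load 2/23]
  14 → USB stick 1  [load 16/23]
  18 → USB stick 2 (new)  [load 18/23]
  15 → USB stick 3 (new)  [load 15/23]
  3 → USB stick 1  [load 19/23]
  6 → USB stick 3  [load 21/23]
  12 → USB stick 4 (new)  [load 12/23]
  14 → USB stick 5 (new)  [load 14/23]
  17 → USB stick 6 (new)  [load 17/23]
  3 → USB stick 1  [load 22/23]
6 USB sticks opened.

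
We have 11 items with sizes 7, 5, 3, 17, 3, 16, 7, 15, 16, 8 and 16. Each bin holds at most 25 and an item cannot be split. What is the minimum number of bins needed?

Total = 17 + 16 + 16 + 16 + 15 + 8 + 7 + 7 + 5 + 3 + 3 = 113.
Lower bound: ⌈113/25⌉ = 5 bins.
A packing using 5 bins:
  bin 1: 17 + 8 = 25
  bin 2: 16 + 7 = 23
  bin 3: 16 + 7 = 23
  bin 4: 16 + 5 + 3 = 24
  bin 5: 15 + 3 = 18
This matches the lower bound, so 5 is optimal.

5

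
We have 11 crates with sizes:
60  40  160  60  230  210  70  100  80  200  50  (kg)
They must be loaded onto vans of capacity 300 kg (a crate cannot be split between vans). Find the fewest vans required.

Total = 230 + 210 + 200 + 160 + 100 + 80 + 70 + 60 + 60 + 50 + 40 = 1260 kg.
Lower bound: ⌈1260/300⌉ = 5 vans.
A packing using 5 vans:
  van 1: 230 + 70 = 300
  van 2: 210 + 80 = 290
  van 3: 200 + 100 = 300
  van 4: 160 + 60 + 60 = 280
  van 5: 50 + 40 = 90
This matches the lower bound, so 5 is optimal.

5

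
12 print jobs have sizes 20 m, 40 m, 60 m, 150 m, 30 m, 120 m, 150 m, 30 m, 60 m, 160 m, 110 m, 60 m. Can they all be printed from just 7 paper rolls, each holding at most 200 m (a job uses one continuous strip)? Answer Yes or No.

Yes

A valid assignment using 6 paper rolls:
  roll 1: 160 + 40 = 200
  roll 2: 150 + 30 + 20 = 200
  roll 3: 150 + 30 = 180
  roll 4: 120 + 60 = 180
  roll 5: 110 + 60 = 170
  roll 6: 60 = 60
That uses only 6 ≤ 7, so 7 paper rolls are enough.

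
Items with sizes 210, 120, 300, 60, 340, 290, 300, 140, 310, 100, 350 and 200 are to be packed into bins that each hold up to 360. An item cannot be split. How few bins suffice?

9

Total = 350 + 340 + 310 + 300 + 300 + 290 + 210 + 200 + 140 + 120 + 100 + 60 = 2720.
Lower bound: ⌈2720/360⌉ = 8 bins.
A packing using 9 bins:
  bin 1: 350 = 350
  bin 2: 340 = 340
  bin 3: 310 = 310
  bin 4: 300 + 60 = 360
  bin 5: 300 = 300
  bin 6: 290 = 290
  bin 7: 210 + 140 = 350
  bin 8: 200 + 120 = 320
  bin 9: 100 = 100
No arrangement into 8 bins stays within capacity, so 9 is optimal.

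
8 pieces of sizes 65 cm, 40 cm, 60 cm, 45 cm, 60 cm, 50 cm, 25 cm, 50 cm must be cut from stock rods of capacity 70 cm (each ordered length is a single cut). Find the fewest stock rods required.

7

Total = 65 + 60 + 60 + 50 + 50 + 45 + 40 + 25 = 395 cm.
Lower bound: ⌈395/70⌉ = 6 stock rods.
Also, 7 pieces each exceed 35 cm, and no two of those can share a stock rod, so at least 7 stock rods are needed.
A packing using 7 stock rods:
  stock rod 1: 65 = 65
  stock rod 2: 60 = 60
  stock rod 3: 60 = 60
  stock rod 4: 50 = 50
  stock rod 5: 50 = 50
  stock rod 6: 45 + 25 = 70
  stock rod 7: 40 = 40
This matches the lower bound, so 7 is optimal.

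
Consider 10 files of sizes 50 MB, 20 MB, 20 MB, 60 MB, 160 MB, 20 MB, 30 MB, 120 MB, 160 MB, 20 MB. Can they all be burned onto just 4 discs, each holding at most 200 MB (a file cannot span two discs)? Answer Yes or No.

A valid assignment using 4 discs:
  disc 1: 160 + 30 = 190
  disc 2: 160 + 20 + 20 = 200
  disc 3: 120 + 60 + 20 = 200
  disc 4: 50 + 20 = 70
Every load is within 200 MB, so 4 discs suffice.

Yes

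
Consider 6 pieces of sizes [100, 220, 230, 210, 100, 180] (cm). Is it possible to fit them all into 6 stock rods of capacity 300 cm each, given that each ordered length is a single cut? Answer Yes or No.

Yes

A valid assignment using 5 stock rods:
  stock rod 1: 230 = 230
  stock rod 2: 220 = 220
  stock rod 3: 210 = 210
  stock rod 4: 180 + 100 = 280
  stock rod 5: 100 = 100
That uses only 5 ≤ 6, so 6 stock rods are enough.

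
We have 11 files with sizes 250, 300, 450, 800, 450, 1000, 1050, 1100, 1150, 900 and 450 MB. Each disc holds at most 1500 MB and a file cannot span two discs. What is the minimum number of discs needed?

Total = 1150 + 1100 + 1050 + 1000 + 900 + 800 + 450 + 450 + 450 + 300 + 250 = 7900 MB.
Lower bound: ⌈7900/1500⌉ = 6 discs.
A packing using 6 discs:
  disc 1: 1150 + 300 = 1450
  disc 2: 1100 + 250 = 1350
  disc 3: 1050 + 450 = 1500
  disc 4: 1000 + 450 = 1450
  disc 5: 900 + 450 = 1350
  disc 6: 800 = 800
This matches the lower bound, so 6 is optimal.

6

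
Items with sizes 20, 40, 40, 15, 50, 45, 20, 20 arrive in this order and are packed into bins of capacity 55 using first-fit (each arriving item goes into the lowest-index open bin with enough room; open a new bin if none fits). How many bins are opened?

6

  20 → bin 1 (new)  [load 20/55]
  40 → bin 2 (new)  [load 40/55]
  40 → bin 3 (new)  [load 40/55]
  15 → bin 1  [load 35/55]
  50 → bin 4 (new)  [load 50/55]
  45 → bin 5 (new)  [load 45/55]
  20 → bin 1  [load 55/55]
  20 → bin 6 (new)  [load 20/55]
6 bins opened.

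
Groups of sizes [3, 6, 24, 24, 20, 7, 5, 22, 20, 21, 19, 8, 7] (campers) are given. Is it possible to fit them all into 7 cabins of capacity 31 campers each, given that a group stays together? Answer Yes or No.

Yes

A valid assignment using 7 cabins:
  cabin 1: 24 + 7 = 31
  cabin 2: 24 + 7 = 31
  cabin 3: 22 + 8 = 30
  cabin 4: 21 + 6 + 3 = 30
  cabin 5: 20 + 5 = 25
  cabin 6: 20 = 20
  cabin 7: 19 = 19
Every load is within 31 campers, so 7 cabins suffice.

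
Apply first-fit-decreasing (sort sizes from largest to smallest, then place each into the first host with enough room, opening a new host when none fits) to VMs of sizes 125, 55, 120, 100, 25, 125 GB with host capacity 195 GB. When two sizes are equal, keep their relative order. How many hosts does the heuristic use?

Sorted descending: 125, 125, 120, 100, 55, 25.
  125 → host 1 (new)  [load 125/195]
  125 → host 2 (new)  [load 125/195]
  120 → host 3 (new)  [load 120/195]
  100 → host 4 (new)  [load 100/195]
  55 → host 1  [load 180/195]
  25 → host 2  [load 150/195]
4 hosts opened.

4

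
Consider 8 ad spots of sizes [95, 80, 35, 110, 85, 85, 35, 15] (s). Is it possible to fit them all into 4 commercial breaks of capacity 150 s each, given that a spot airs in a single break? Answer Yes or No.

No

Total = 540 s; ⌈540/150⌉ = 4.
5 ad spots each exceed half the capacity and cannot share a break, forcing at least 5 commercial breaks.
At least 5 commercial breaks are required, but only 4 are allowed.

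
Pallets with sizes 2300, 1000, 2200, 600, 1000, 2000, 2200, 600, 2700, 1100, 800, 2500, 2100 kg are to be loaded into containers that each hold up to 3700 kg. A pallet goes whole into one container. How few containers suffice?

Total = 2700 + 2500 + 2300 + 2200 + 2200 + 2100 + 2000 + 1100 + 1000 + 1000 + 800 + 600 + 600 = 21100 kg.
Lower bound: ⌈21100/3700⌉ = 6 containers.
Also, 7 pallets each exceed 1850 kg, and no two of those can share a container, so at least 7 containers are needed.
A packing using 7 containers:
  container 1: 2700 + 1000 = 3700
  container 2: 2500 + 1100 = 3600
  container 3: 2300 + 1000 = 3300
  container 4: 2200 + 800 + 600 = 3600
  container 5: 2200 + 600 = 2800
  container 6: 2100 = 2100
  container 7: 2000 = 2000
This matches the lower bound, so 7 is optimal.

7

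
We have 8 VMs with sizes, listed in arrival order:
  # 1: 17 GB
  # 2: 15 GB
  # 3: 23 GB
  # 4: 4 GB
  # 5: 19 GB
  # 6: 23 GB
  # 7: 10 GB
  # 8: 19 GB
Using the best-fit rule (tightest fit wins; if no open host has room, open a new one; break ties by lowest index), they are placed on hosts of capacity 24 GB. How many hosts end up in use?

7

  17 → host 1 (new)  [load 17/24]
  15 → host 2 (new)  [load 15/24]
  23 → host 3 (new)  [load 23/24]
  4 → host 1  [load 21/24]
  19 → host 4 (new)  [load 19/24]
  23 → host 5 (new)  [load 23/24]
  10 → host 6 (new)  [load 10/24]
  19 → host 7 (new)  [load 19/24]
7 hosts opened.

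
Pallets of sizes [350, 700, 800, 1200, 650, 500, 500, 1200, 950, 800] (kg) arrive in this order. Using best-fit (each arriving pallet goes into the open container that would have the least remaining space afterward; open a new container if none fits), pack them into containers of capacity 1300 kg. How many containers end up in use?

7

  350 → container 1 (new)  [load 350/1300]
  700 → container 1  [load 1050/1300]
  800 → container 2 (new)  [load 800/1300]
  1200 → container 3 (new)  [load 1200/1300]
  650 → container 4 (new)  [load 650/1300]
  500 → container 2  [load 1300/1300]
  500 → container 4  [load 1150/1300]
  1200 → container 5 (new)  [load 1200/1300]
  950 → container 6 (new)  [load 950/1300]
  800 → container 7 (new)  [load 800/1300]
7 containers opened.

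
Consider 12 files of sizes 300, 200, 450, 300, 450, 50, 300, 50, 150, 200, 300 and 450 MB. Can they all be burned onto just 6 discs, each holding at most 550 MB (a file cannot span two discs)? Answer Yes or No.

Total = 3200 MB; ⌈3200/550⌉ = 6.
7 files each exceed half the capacity and cannot share a disc, forcing at least 7 discs.
At least 7 discs are required, but only 6 are allowed.

No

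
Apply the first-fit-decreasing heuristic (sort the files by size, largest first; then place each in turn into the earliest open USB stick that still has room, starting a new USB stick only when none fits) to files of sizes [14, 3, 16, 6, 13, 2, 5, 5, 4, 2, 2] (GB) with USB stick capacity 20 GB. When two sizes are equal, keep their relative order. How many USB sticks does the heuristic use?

Sorted descending: 16, 14, 13, 6, 5, 5, 4, 3, 2, 2, 2.
  16 → USB stick 1 (new)  [load 16/20]
  14 → USB stick 2 (new)  [load 14/20]
  13 → USB stick 3 (new)  [load 13/20]
  6 → USB stick 2  [load 20/20]
  5 → USB stick 3  [load 18/20]
  5 → USB stick 4 (new)  [load 5/20]
  4 → USB stick 1  [load 20/20]
  3 → USB stick 4  [load 8/20]
  2 → USB stick 3  [load 20/20]
  2 → USB stick 4  [load 10/20]
  2 → USB stick 4  [load 12/20]
4 USB sticks opened.

4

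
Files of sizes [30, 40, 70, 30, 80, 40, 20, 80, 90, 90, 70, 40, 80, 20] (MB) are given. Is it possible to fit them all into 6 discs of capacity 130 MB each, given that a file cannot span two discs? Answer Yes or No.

No

Total = 780 MB; ⌈780/130⌉ = 6.
7 files each exceed half the capacity and cannot share a disc, forcing at least 7 discs.
At least 7 discs are required, but only 6 are allowed.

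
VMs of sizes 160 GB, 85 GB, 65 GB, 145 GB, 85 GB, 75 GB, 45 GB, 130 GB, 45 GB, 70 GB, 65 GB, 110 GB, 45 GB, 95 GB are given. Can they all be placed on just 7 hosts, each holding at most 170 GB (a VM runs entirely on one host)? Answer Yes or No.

No

Total = 1220 GB; ⌈1220/170⌉ = 8.
At least 8 hosts are required, but only 7 are allowed.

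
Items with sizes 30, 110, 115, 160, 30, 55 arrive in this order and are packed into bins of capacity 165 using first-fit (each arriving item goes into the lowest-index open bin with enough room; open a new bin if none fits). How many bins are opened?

  30 → bin 1 (new)  [load 30/165]
  110 → bin 1  [load 140/165]
  115 → bin 2 (new)  [load 115/165]
  160 → bin 3 (new)  [load 160/165]
  30 → bin 2  [load 145/165]
  55 → bin 4 (new)  [load 55/165]
4 bins opened.

4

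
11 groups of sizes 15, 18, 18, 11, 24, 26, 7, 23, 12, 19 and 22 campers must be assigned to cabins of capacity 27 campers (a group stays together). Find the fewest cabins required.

Total = 26 + 24 + 23 + 22 + 19 + 18 + 18 + 15 + 12 + 11 + 7 = 195 campers.
Lower bound: ⌈195/27⌉ = 8 cabins.
A packing using 9 cabins:
  cabin 1: 26 = 26
  cabin 2: 24 = 24
  cabin 3: 23 = 23
  cabin 4: 22 = 22
  cabin 5: 19 + 7 = 26
  cabin 6: 18 = 18
  cabin 7: 18 = 18
  cabin 8: 15 + 12 = 27
  cabin 9: 11 = 11
No arrangement into 8 cabins stays within capacity, so 9 is optimal.

9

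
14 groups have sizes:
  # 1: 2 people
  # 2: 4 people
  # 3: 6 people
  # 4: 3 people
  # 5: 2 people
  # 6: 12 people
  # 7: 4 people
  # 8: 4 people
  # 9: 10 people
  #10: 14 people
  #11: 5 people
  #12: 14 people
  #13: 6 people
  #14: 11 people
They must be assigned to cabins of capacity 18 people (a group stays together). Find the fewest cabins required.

6

Total = 14 + 14 + 12 + 11 + 10 + 6 + 6 + 5 + 4 + 4 + 4 + 3 + 2 + 2 = 97 people.
Lower bound: ⌈97/18⌉ = 6 cabins.
A packing using 6 cabins:
  cabin 1: 14 + 4 = 18
  cabin 2: 14 + 4 = 18
  cabin 3: 12 + 6 = 18
  cabin 4: 11 + 6 = 17
  cabin 5: 10 + 5 + 3 = 18
  cabin 6: 4 + 2 + 2 = 8
This matches the lower bound, so 6 is optimal.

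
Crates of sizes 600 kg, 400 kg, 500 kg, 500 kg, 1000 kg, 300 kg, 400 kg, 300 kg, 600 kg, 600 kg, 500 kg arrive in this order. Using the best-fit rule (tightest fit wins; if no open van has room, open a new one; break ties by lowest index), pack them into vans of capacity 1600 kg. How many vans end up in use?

  600 → van 1 (new)  [load 600/1600]
  400 → van 1  [load 1000/1600]
  500 → van 1  [load 1500/1600]
  500 → van 2 (new)  [load 500/1600]
  1000 → van 2  [load 1500/1600]
  300 → van 3 (new)  [load 300/1600]
  400 → van 3  [load 700/1600]
  300 → van 3  [load 1000/1600]
  600 → van 3  [load 1600/1600]
  600 → van 4 (new)  [load 600/1600]
  500 → van 4  [load 1100/1600]
4 vans opened.

4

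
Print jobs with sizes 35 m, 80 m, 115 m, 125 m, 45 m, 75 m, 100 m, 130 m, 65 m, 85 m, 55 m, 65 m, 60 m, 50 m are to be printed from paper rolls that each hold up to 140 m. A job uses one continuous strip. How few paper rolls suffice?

9

Total = 130 + 125 + 115 + 100 + 85 + 80 + 75 + 65 + 65 + 60 + 55 + 50 + 45 + 35 = 1085 m.
Lower bound: ⌈1085/140⌉ = 8 paper rolls.
A packing using 9 paper rolls:
  roll 1: 130 = 130
  roll 2: 125 = 125
  roll 3: 115 = 115
  roll 4: 100 + 35 = 135
  roll 5: 85 + 55 = 140
  roll 6: 80 + 60 = 140
  roll 7: 75 + 65 = 140
  roll 8: 65 + 50 = 115
  roll 9: 45 = 45
No arrangement into 8 paper rolls stays within capacity, so 9 is optimal.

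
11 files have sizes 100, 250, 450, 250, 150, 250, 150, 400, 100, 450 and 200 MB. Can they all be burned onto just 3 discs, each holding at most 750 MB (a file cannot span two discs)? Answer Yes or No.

No

Total = 2750 MB; ⌈2750/750⌉ = 4.
At least 4 discs are required, but only 3 are allowed.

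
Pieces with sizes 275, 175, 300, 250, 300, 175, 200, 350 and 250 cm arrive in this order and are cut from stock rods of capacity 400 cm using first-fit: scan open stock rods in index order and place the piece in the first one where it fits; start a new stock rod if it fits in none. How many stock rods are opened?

  275 → stock rod 1 (new)  [load 275/400]
  175 → stock rod 2 (new)  [load 175/400]
  300 → stock rod 3 (new)  [load 300/400]
  250 → stock rod 4 (new)  [load 250/400]
  300 → stock rod 5 (new)  [load 300/400]
  175 → stock rod 2  [load 350/400]
  200 → stock rod 6 (new)  [load 200/400]
  350 → stock rod 7 (new)  [load 350/400]
  250 → stock rod 8 (new)  [load 250/400]
8 stock rods opened.

8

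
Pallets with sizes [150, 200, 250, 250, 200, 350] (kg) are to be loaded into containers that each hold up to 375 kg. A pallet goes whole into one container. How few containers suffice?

Total = 350 + 250 + 250 + 200 + 200 + 150 = 1400 kg.
Lower bound: ⌈1400/375⌉ = 4 containers.
Also, 5 pallets each exceed 375/2 kg, and no two of those can share a container, so at least 5 containers are needed.
A packing using 5 containers:
  container 1: 350 = 350
  container 2: 250 = 250
  container 3: 250 = 250
  container 4: 200 + 150 = 350
  container 5: 200 = 200
This matches the lower bound, so 5 is optimal.

5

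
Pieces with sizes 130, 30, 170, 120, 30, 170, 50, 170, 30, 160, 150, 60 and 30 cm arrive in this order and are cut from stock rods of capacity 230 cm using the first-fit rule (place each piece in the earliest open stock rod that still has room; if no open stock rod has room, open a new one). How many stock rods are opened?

7

  130 → stock rod 1 (new)  [load 130/230]
  30 → stock rod 1  [load 160/230]
  170 → stock rod 2 (new)  [load 170/230]
  120 → stock rod 3 (new)  [load 120/230]
  30 → stock rod 1  [load 190/230]
  170 → stock rod 4 (new)  [load 170/230]
  50 → stock rod 2  [load 220/230]
  170 → stock rod 5 (new)  [load 170/230]
  30 → stock rod 1  [load 220/230]
  160 → stock rod 6 (new)  [load 160/230]
  150 → stock rod 7 (new)  [load 150/230]
  60 → stock rod 3  [load 180/230]
  30 → stock rod 3  [load 210/230]
7 stock rods opened.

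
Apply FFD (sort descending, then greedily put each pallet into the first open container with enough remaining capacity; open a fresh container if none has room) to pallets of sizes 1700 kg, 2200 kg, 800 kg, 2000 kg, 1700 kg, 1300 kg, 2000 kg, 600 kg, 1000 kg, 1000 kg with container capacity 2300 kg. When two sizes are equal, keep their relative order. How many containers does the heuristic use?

7

Sorted descending: 2200, 2000, 2000, 1700, 1700, 1300, 1000, 1000, 800, 600.
  2200 → container 1 (new)  [load 2200/2300]
  2000 → container 2 (new)  [load 2000/2300]
  2000 → container 3 (new)  [load 2000/2300]
  1700 → container 4 (new)  [load 1700/2300]
  1700 → container 5 (new)  [load 1700/2300]
  1300 → container 6 (new)  [load 1300/2300]
  1000 → container 6  [load 2300/2300]
  1000 → container 7 (new)  [load 1000/2300]
  800 → container 7  [load 1800/2300]
  600 → container 4  [load 2300/2300]
7 containers opened.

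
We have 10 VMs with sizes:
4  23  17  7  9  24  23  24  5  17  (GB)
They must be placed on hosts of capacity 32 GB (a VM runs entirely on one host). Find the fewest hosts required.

6

Total = 24 + 24 + 23 + 23 + 17 + 17 + 9 + 7 + 5 + 4 = 153 GB.
Lower bound: ⌈153/32⌉ = 5 hosts.
Also, 6 VMs each exceed 16 GB, and no two of those can share a host, so at least 6 hosts are needed.
A packing using 6 hosts:
  host 1: 24 + 7 = 31
  host 2: 24 + 5 = 29
  host 3: 23 + 9 = 32
  host 4: 23 + 4 = 27
  host 5: 17 = 17
  host 6: 17 = 17
This matches the lower bound, so 6 is optimal.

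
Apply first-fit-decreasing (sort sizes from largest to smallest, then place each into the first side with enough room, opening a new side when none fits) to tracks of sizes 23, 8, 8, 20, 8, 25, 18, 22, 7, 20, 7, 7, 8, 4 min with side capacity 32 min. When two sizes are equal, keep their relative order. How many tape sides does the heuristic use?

6

Sorted descending: 25, 23, 22, 20, 20, 18, 8, 8, 8, 8, 7, 7, 7, 4.
  25 → side 1 (new)  [load 25/32]
  23 → side 2 (new)  [load 23/32]
  22 → side 3 (new)  [load 22/32]
  20 → side 4 (new)  [load 20/32]
  20 → side 5 (new)  [load 20/32]
  18 → side 6 (new)  [load 18/32]
  8 → side 2  [load 31/32]
  8 → side 3  [load 30/32]
  8 → side 4  [load 28/32]
  8 → side 5  [load 28/32]
  7 → side 1  [load 32/32]
  7 → side 6  [load 25/32]
  7 → side 6  [load 32/32]
  4 → side 4  [load 32/32]
6 tape sides opened.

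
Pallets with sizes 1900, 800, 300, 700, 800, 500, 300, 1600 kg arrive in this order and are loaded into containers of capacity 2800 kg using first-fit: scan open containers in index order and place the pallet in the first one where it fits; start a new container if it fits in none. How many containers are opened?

3

  1900 → container 1 (new)  [load 1900/2800]
  800 → container 1  [load 2700/2800]
  300 → container 2 (new)  [load 300/2800]
  700 → container 2  [load 1000/2800]
  800 → container 2  [load 1800/2800]
  500 → container 2  [load 2300/2800]
  300 → container 2  [load 2600/2800]
  1600 → container 3 (new)  [load 1600/2800]
3 containers opened.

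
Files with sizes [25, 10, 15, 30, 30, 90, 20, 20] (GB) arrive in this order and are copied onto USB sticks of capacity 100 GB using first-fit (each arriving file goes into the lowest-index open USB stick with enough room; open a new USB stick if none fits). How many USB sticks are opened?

  25 → USB stick 1 (new)  [load 25/100]
  10 → USB stick 1  [load 35/100]
  15 → USB stick 1  [load 50/100]
  30 → USB stick 1  [load 80/100]
  30 → USB stick 2 (new)  [load 30/100]
  90 → USB stick 3 (new)  [load 90/100]
  20 → USB stick 1  [load 100/100]
  20 → USB stick 2  [load 50/100]
3 USB sticks opened.

3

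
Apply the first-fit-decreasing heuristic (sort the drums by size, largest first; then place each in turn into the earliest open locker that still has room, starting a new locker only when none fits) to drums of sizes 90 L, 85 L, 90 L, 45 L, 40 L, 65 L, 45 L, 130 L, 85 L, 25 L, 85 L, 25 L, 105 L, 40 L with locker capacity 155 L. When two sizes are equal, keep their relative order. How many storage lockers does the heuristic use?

7

Sorted descending: 130, 105, 90, 90, 85, 85, 85, 65, 45, 45, 40, 40, 25, 25.
  130 → locker 1 (new)  [load 130/155]
  105 → locker 2 (new)  [load 105/155]
  90 → locker 3 (new)  [load 90/155]
  90 → locker 4 (new)  [load 90/155]
  85 → locker 5 (new)  [load 85/155]
  85 → locker 6 (new)  [load 85/155]
  85 → locker 7 (new)  [load 85/155]
  65 → locker 3  [load 155/155]
  45 → locker 2  [load 150/155]
  45 → locker 4  [load 135/155]
  40 → locker 5  [load 125/155]
  40 → locker 6  [load 125/155]
  25 → locker 1  [load 155/155]
  25 → locker 5  [load 150/155]
7 storage lockers opened.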